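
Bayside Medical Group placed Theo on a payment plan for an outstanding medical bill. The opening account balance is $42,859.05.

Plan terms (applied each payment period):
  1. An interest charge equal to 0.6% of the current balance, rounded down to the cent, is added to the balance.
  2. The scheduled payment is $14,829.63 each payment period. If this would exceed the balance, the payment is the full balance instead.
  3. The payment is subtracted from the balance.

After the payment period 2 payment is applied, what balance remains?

# | Opening | Interest | Payment | End bal
1 | $42,859.05 | $257.15 | $14,829.63 | $28,286.57
2 | $28,286.57 | $169.71 | $14,829.63 | $13,626.65

$13,626.65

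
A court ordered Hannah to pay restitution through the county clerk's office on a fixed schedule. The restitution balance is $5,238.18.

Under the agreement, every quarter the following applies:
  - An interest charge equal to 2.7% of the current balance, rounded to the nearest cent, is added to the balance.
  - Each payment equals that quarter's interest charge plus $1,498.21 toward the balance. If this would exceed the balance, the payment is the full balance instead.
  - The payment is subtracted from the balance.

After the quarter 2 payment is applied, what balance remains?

Quarter 1: opening $5,238.18; interest $141.43 → $5,379.61; payment $1,639.64; balance $3,739.97
Quarter 2: opening $3,739.97; interest $100.98 → $3,840.95; payment $1,599.19; balance $2,241.76

$2,241.76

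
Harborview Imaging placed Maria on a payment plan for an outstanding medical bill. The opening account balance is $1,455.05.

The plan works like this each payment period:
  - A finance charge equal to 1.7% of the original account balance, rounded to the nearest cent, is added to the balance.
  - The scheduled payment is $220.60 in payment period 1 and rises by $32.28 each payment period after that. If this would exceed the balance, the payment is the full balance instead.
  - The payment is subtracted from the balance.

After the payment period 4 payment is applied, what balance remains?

$477.93

Payment period 1: $1,455.05 +$24.74 interest = $1,479.79; pay $220.60 → $1,259.19
Payment period 2: $1,259.19 +$24.74 interest = $1,283.93; pay $252.88 → $1,031.05
Payment period 3: $1,031.05 +$24.74 interest = $1,055.79; pay $285.16 → $770.63
Payment period 4: $770.63 +$24.74 interest = $795.37; pay $317.44 → $477.93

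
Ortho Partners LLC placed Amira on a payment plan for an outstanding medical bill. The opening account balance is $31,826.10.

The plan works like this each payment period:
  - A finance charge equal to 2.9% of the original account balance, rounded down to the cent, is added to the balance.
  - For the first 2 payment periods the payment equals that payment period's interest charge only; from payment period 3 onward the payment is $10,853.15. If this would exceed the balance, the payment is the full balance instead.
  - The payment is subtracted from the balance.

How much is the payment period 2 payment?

Payment period 1: opening $31,826.10; interest $922.95 → $32,749.05; payment $922.95; balance $31,826.10
Payment period 2: opening $31,826.10; interest $922.95 → $32,749.05; payment $922.95; balance $31,826.10

$922.95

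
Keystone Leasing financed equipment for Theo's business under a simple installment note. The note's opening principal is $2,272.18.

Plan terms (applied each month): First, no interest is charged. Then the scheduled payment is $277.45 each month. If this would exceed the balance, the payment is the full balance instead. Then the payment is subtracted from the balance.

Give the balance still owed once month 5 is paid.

Month 1: opening $2,272.18; payment $277.45; balance $1,994.73
Month 2: opening $1,994.73; payment $277.45; balance $1,717.28
Month 3: opening $1,717.28; payment $277.45; balance $1,439.83
Month 4: opening $1,439.83; payment $277.45; balance $1,162.38
Month 5: opening $1,162.38; payment $277.45; balance $884.93

$884.93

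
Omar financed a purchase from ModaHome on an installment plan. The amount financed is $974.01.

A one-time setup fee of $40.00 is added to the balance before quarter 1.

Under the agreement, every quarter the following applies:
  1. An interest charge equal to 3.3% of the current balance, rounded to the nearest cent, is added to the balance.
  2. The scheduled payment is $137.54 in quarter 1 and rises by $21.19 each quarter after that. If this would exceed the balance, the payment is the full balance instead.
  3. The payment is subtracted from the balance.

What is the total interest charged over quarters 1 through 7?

Quarter 1: opening $1,014.01; interest $33.46 → $1,047.47; payment $137.54; balance $909.93
Quarter 2: opening $909.93; interest $30.03 → $939.96; payment $158.73; balance $781.23
Quarter 3: opening $781.23; interest $25.78 → $807.01; payment $179.92; balance $627.09
Quarter 4: opening $627.09; interest $20.69 → $647.78; payment $201.11; balance $446.67
Quarter 5: opening $446.67; interest $14.74 → $461.41; payment $222.30; balance $239.11
Quarter 6: opening $239.11; interest $7.89 → $247.00; payment $243.49; balance $3.51
Quarter 7: opening $3.51; interest $0.12 → $3.63; payment $3.63; balance $0.00
Total interest: $33.46 + $30.03 + $25.78 + $20.69 + $14.74 + $7.89 + $0.12 = $132.71

$132.71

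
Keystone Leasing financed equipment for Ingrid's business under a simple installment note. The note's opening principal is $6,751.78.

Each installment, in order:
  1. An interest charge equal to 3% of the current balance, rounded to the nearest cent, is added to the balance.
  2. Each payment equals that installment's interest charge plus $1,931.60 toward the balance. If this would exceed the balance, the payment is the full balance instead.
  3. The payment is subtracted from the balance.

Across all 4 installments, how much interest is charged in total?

$462.53

Installment 1: opening $6,751.78; interest $202.55 → $6,954.33; payment $2,134.15; balance $4,820.18
Installment 2: opening $4,820.18; interest $144.61 → $4,964.79; payment $2,076.21; balance $2,888.58
Installment 3: opening $2,888.58; interest $86.66 → $2,975.24; payment $2,018.26; balance $956.98
Installment 4: opening $956.98; interest $28.71 → $985.69; payment $985.69; balance $0.00
Total interest: $202.55 + $144.61 + $86.66 + $28.71 = $462.53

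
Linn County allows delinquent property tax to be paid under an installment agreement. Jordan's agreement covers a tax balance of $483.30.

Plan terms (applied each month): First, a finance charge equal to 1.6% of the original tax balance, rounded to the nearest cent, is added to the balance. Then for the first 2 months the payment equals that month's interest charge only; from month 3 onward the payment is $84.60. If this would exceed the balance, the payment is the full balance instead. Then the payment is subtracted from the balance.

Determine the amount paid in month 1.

$7.73

# | Opening | Interest | Payment | End bal
1 | $483.30 | $7.73 | $7.73 | $483.30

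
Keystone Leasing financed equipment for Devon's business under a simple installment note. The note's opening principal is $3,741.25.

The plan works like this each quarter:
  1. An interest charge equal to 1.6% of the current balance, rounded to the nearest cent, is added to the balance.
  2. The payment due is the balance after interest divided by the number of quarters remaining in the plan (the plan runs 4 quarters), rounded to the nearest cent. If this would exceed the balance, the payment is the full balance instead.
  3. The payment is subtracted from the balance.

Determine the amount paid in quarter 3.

Quarter 1: opening $3,741.25; interest $59.86 → $3,801.11; payment $950.28; balance $2,850.83
Quarter 2: opening $2,850.83; interest $45.61 → $2,896.44; payment $965.48; balance $1,930.96
Quarter 3: opening $1,930.96; interest $30.90 → $1,961.86; payment $980.93; balance $980.93

$980.93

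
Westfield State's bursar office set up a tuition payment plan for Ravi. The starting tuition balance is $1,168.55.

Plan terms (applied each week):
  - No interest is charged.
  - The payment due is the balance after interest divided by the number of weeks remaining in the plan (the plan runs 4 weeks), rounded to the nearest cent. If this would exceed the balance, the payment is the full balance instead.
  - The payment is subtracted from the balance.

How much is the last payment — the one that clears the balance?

$292.13

Week 1: opening $1,168.55; payment $292.14; balance $876.41
Week 2: opening $876.41; payment $292.14; balance $584.27
Week 3: opening $584.27; payment $292.14; balance $292.13
Week 4: opening $292.13; payment $292.13; balance $0.00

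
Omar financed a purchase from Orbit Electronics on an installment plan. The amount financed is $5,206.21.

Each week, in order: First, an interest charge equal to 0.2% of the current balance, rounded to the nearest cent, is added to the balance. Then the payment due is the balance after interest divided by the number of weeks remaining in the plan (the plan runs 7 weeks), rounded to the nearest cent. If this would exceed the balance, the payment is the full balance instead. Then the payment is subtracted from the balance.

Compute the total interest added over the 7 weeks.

$41.82

# | Opening | Interest | Payment | End bal
1 | $5,206.21 | $10.41 | $745.23 | $4,471.39
2 | $4,471.39 | $8.94 | $746.72 | $3,733.61
3 | $3,733.61 | $7.47 | $748.22 | $2,992.86
4 | $2,992.86 | $5.99 | $749.71 | $2,249.14
5 | $2,249.14 | $4.50 | $751.21 | $1,502.43
6 | $1,502.43 | $3.00 | $752.72 | $752.71
7 | $752.71 | $1.51 | $754.22 | $0.00
Total interest: $10.41 + $8.94 + $7.47 + $5.99 + $4.50 + $3.00 + $1.51 = $41.82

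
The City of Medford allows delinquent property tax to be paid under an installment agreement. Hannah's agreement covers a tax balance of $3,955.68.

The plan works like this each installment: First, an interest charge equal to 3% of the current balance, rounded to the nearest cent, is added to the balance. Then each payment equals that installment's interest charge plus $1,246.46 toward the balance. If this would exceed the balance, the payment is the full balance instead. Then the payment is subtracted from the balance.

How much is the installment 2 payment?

Installment 1: opening $3,955.68; interest $118.67 → $4,074.35; payment $1,365.13; balance $2,709.22
Installment 2: opening $2,709.22; interest $81.28 → $2,790.50; payment $1,327.74; balance $1,462.76

$1,327.74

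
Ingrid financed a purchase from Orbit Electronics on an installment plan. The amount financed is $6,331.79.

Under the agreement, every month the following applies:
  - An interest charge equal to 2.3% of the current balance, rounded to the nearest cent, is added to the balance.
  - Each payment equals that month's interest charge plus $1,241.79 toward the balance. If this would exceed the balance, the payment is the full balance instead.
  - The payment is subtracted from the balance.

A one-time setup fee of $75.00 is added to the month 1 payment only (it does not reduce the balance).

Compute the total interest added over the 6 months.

Month 1: opening $6,331.79; interest $145.63 → $6,477.42; payment $1,387.42 (+ $75.00 fee); balance $5,090.00
Month 2: opening $5,090.00; interest $117.07 → $5,207.07; payment $1,358.86; balance $3,848.21
Month 3: opening $3,848.21; interest $88.51 → $3,936.72; payment $1,330.30; balance $2,606.42
Month 4: opening $2,606.42; interest $59.95 → $2,666.37; payment $1,301.74; balance $1,364.63
Month 5: opening $1,364.63; interest $31.39 → $1,396.02; payment $1,273.18; balance $122.84
Month 6: opening $122.84; interest $2.83 → $125.67; payment $125.67; balance $0.00
Total interest: $145.63 + $117.07 + $88.51 + $59.95 + $31.39 + $2.83 = $445.38

$445.38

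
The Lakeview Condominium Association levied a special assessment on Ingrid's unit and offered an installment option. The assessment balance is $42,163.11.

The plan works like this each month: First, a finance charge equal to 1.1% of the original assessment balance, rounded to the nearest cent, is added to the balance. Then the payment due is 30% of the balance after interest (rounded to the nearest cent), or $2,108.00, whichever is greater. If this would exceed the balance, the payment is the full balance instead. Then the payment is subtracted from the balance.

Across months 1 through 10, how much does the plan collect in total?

$46,801.01

Month 1: $42,163.11 +$463.79 interest = $42,626.90; pay $12,788.07 → $29,838.83
Month 2: $29,838.83 +$463.79 interest = $30,302.62; pay $9,090.79 → $21,211.83
Month 3: $21,211.83 +$463.79 interest = $21,675.62; pay $6,502.69 → $15,172.93
Month 4: $15,172.93 +$463.79 interest = $15,636.72; pay $4,691.02 → $10,945.70
Month 5: $10,945.70 +$463.79 interest = $11,409.49; pay $3,422.85 → $7,986.64
Month 6: $7,986.64 +$463.79 interest = $8,450.43; pay $2,535.13 → $5,915.30
Month 7: $5,915.30 +$463.79 interest = $6,379.09; pay $2,108.00 → $4,271.09
Month 8: $4,271.09 +$463.79 interest = $4,734.88; pay $2,108.00 → $2,626.88
Month 9: $2,626.88 +$463.79 interest = $3,090.67; pay $2,108.00 → $982.67
Month 10: $982.67 +$463.79 interest = $1,446.46; pay $1,446.46 → $0.00
Total paid: $46,801.01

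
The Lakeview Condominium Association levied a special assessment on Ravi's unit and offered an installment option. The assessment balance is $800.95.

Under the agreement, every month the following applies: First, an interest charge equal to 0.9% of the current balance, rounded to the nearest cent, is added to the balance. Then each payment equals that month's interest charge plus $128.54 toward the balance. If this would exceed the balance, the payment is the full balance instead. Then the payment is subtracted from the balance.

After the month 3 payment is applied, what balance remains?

$415.33

Month 1: opening $800.95; interest $7.21 → $808.16; payment $135.75; balance $672.41
Month 2: opening $672.41; interest $6.05 → $678.46; payment $134.59; balance $543.87
Month 3: opening $543.87; interest $4.89 → $548.76; payment $133.43; balance $415.33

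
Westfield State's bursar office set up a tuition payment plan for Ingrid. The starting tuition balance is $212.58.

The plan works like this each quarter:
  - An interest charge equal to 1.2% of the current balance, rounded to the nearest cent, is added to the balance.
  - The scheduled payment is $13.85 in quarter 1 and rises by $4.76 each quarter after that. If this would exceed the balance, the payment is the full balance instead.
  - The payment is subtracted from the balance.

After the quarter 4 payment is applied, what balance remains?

# | Opening | Interest | Payment | End bal
1 | $212.58 | $2.55 | $13.85 | $201.28
2 | $201.28 | $2.42 | $18.61 | $185.09
3 | $185.09 | $2.22 | $23.37 | $163.94
4 | $163.94 | $1.97 | $28.13 | $137.78

$137.78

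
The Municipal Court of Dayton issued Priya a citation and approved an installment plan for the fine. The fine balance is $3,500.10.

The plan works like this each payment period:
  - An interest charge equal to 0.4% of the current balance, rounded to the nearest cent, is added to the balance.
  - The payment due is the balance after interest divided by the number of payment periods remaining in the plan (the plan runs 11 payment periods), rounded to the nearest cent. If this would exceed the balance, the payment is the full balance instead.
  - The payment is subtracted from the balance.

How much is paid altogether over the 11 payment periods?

$3,585.23

Payment period 1: opening $3,500.10; interest $14.00 → $3,514.10; payment $319.46; balance $3,194.64
Payment period 2: opening $3,194.64; interest $12.78 → $3,207.42; payment $320.74; balance $2,886.68
Payment period 3: opening $2,886.68; interest $11.55 → $2,898.23; payment $322.03; balance $2,576.20
Payment period 4: opening $2,576.20; interest $10.30 → $2,586.50; payment $323.31; balance $2,263.19
Payment period 5: opening $2,263.19; interest $9.05 → $2,272.24; payment $324.61; balance $1,947.63
Payment period 6: opening $1,947.63; interest $7.79 → $1,955.42; payment $325.90; balance $1,629.52
Payment period 7: opening $1,629.52; interest $6.52 → $1,636.04; payment $327.21; balance $1,308.83
Payment period 8: opening $1,308.83; interest $5.24 → $1,314.07; payment $328.52; balance $985.55
Payment period 9: opening $985.55; interest $3.94 → $989.49; payment $329.83; balance $659.66
Payment period 10: opening $659.66; interest $2.64 → $662.30; payment $331.15; balance $331.15
Payment period 11: opening $331.15; interest $1.32 → $332.47; payment $332.47; balance $0.00
Total paid: $3,585.23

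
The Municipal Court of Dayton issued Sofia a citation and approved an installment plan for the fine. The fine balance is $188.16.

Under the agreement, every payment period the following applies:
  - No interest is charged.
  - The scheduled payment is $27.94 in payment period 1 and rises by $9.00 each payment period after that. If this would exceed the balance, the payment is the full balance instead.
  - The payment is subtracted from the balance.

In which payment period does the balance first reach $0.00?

Payment period 1: $188.16 − $27.94 → $160.22
Payment period 2: $160.22 − $36.94 → $123.28
Payment period 3: $123.28 − $45.94 → $77.34
Payment period 4: $77.34 − $54.94 → $22.40
Payment period 5: $22.40 − $22.40 → $0.00
Balance reaches $0.00 in payment period 5.

5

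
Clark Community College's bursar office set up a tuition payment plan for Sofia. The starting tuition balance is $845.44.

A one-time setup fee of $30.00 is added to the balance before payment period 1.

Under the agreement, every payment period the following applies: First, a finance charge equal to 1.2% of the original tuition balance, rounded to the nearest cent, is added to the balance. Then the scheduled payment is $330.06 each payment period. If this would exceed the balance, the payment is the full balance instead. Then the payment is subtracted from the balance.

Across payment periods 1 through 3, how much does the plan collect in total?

Payment period 1: opening $875.44; interest $10.15 → $885.59; payment $330.06; balance $555.53
Payment period 2: opening $555.53; interest $10.15 → $565.68; payment $330.06; balance $235.62
Payment period 3: opening $235.62; interest $10.15 → $245.77; payment $245.77; balance $0.00
Total paid: $905.89

$905.89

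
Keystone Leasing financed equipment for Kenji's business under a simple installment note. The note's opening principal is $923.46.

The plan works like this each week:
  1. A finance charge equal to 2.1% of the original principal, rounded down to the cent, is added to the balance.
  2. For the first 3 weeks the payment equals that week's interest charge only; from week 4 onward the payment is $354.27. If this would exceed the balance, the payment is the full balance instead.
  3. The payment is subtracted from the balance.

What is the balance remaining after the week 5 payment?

$253.70

Week 1: $923.46 +$19.39 interest = $942.85; pay $19.39 → $923.46
Week 2: $923.46 +$19.39 interest = $942.85; pay $19.39 → $923.46
Week 3: $923.46 +$19.39 interest = $942.85; pay $19.39 → $923.46
Week 4: $923.46 +$19.39 interest = $942.85; pay $354.27 → $588.58
Week 5: $588.58 +$19.39 interest = $607.97; pay $354.27 → $253.70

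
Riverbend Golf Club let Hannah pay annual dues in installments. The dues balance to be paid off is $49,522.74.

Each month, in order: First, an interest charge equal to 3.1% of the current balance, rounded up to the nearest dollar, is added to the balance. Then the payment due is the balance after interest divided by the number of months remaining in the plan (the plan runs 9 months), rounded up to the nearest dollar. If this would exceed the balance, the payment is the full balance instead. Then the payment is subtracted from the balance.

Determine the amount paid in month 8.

Month 1: opening $49,522.74; interest $1,536.00 → $51,058.74; payment $5,674.00; balance $45,384.74
Month 2: opening $45,384.74; interest $1,407.00 → $46,791.74; payment $5,849.00; balance $40,942.74
Month 3: opening $40,942.74; interest $1,270.00 → $42,212.74; payment $6,031.00; balance $36,181.74
Month 4: opening $36,181.74; interest $1,122.00 → $37,303.74; payment $6,218.00; balance $31,085.74
Month 5: opening $31,085.74; interest $964.00 → $32,049.74; payment $6,410.00; balance $25,639.74
Month 6: opening $25,639.74; interest $795.00 → $26,434.74; payment $6,609.00; balance $19,825.74
Month 7: opening $19,825.74; interest $615.00 → $20,440.74; payment $6,814.00; balance $13,626.74
Month 8: opening $13,626.74; interest $423.00 → $14,049.74; payment $7,025.00; balance $7,024.74

$7,025.00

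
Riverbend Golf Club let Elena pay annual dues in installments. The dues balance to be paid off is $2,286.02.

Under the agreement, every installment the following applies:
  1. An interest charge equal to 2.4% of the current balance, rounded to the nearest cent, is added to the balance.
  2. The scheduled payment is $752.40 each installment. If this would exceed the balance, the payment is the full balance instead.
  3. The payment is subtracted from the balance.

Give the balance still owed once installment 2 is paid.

# | Opening | Interest | Payment | End bal
1 | $2,286.02 | $54.86 | $752.40 | $1,588.48
2 | $1,588.48 | $38.12 | $752.40 | $874.20

$874.20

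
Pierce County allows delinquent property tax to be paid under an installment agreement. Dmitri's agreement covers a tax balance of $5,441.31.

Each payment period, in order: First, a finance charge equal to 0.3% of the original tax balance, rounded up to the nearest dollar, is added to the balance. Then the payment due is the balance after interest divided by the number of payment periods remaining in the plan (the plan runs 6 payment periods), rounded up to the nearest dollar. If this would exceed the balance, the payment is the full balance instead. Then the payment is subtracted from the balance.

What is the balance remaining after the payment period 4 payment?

Payment period 1: opening $5,441.31; interest $17.00 → $5,458.31; payment $910.00; balance $4,548.31
Payment period 2: opening $4,548.31; interest $17.00 → $4,565.31; payment $914.00; balance $3,651.31
Payment period 3: opening $3,651.31; interest $17.00 → $3,668.31; payment $918.00; balance $2,750.31
Payment period 4: opening $2,750.31; interest $17.00 → $2,767.31; payment $923.00; balance $1,844.31

$1,844.31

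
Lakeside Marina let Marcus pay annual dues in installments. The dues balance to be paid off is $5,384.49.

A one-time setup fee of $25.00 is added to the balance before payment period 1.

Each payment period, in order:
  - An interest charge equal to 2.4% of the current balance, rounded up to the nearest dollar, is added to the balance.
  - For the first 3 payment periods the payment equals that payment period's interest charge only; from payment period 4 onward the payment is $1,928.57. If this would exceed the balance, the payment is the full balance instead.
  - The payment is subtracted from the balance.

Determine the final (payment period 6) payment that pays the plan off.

$1,812.35

Payment period 1: opening $5,409.49; interest $130.00 → $5,539.49; payment $130.00; balance $5,409.49
Payment period 2: opening $5,409.49; interest $130.00 → $5,539.49; payment $130.00; balance $5,409.49
Payment period 3: opening $5,409.49; interest $130.00 → $5,539.49; payment $130.00; balance $5,409.49
Payment period 4: opening $5,409.49; interest $130.00 → $5,539.49; payment $1,928.57; balance $3,610.92
Payment period 5: opening $3,610.92; interest $87.00 → $3,697.92; payment $1,928.57; balance $1,769.35
Payment period 6: opening $1,769.35; interest $43.00 → $1,812.35; payment $1,812.35; balance $0.00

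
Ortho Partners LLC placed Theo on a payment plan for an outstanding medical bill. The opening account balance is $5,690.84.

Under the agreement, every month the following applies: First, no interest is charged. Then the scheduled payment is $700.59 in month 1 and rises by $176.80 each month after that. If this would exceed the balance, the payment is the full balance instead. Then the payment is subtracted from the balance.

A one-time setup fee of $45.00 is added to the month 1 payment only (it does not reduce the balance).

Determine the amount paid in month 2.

Month 1: opening $5,690.84; payment $700.59 (+ $45.00 fee); balance $4,990.25
Month 2: opening $4,990.25; payment $877.39; balance $4,112.86

$877.39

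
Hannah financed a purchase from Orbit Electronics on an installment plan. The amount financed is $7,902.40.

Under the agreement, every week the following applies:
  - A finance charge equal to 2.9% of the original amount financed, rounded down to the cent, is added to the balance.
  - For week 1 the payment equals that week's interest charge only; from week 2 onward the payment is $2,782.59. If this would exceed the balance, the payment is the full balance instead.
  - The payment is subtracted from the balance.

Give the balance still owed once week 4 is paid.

$242.11

Week 1: $7,902.40 +$229.16 interest = $8,131.56; pay $229.16 → $7,902.40
Week 2: $7,902.40 +$229.16 interest = $8,131.56; pay $2,782.59 → $5,348.97
Week 3: $5,348.97 +$229.16 interest = $5,578.13; pay $2,782.59 → $2,795.54
Week 4: $2,795.54 +$229.16 interest = $3,024.70; pay $2,782.59 → $242.11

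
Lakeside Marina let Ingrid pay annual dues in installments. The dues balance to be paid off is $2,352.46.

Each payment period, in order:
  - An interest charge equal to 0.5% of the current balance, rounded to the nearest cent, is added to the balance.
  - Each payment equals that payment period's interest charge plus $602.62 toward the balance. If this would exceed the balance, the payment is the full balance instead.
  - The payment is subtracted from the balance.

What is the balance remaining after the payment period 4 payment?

$0.00

# | Opening | Interest | Payment | End bal
1 | $2,352.46 | $11.76 | $614.38 | $1,749.84
2 | $1,749.84 | $8.75 | $611.37 | $1,147.22
3 | $1,147.22 | $5.74 | $608.36 | $544.60
4 | $544.60 | $2.72 | $547.32 | $0.00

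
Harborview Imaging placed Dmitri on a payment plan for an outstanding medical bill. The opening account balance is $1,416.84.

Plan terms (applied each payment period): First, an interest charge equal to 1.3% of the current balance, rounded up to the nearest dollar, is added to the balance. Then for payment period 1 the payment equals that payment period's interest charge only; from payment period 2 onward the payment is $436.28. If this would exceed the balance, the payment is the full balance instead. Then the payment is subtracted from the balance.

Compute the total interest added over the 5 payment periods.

$61.00

Payment period 1: $1,416.84 +$19.00 interest = $1,435.84; pay $19.00 → $1,416.84
Payment period 2: $1,416.84 +$19.00 interest = $1,435.84; pay $436.28 → $999.56
Payment period 3: $999.56 +$13.00 interest = $1,012.56; pay $436.28 → $576.28
Payment period 4: $576.28 +$8.00 interest = $584.28; pay $436.28 → $148.00
Payment period 5: $148.00 +$2.00 interest = $150.00; pay $150.00 → $0.00
Total interest: $19.00 + $19.00 + $13.00 + $8.00 + $2.00 = $61.00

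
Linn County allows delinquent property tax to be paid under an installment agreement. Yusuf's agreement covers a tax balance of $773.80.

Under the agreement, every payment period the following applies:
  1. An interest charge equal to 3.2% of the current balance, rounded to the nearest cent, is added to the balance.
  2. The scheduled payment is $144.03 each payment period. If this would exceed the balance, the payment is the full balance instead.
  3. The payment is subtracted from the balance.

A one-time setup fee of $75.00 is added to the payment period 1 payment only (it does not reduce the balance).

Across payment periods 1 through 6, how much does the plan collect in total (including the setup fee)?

$937.62

Payment period 1: $773.80 +$24.76 interest = $798.56; pay $144.03 (+ $75.00 fee) → $654.53
Payment period 2: $654.53 +$20.94 interest = $675.47; pay $144.03 → $531.44
Payment period 3: $531.44 +$17.01 interest = $548.45; pay $144.03 → $404.42
Payment period 4: $404.42 +$12.94 interest = $417.36; pay $144.03 → $273.33
Payment period 5: $273.33 +$8.75 interest = $282.08; pay $144.03 → $138.05
Payment period 6: $138.05 +$4.42 interest = $142.47; pay $142.47 → $0.00
Total paid: $937.62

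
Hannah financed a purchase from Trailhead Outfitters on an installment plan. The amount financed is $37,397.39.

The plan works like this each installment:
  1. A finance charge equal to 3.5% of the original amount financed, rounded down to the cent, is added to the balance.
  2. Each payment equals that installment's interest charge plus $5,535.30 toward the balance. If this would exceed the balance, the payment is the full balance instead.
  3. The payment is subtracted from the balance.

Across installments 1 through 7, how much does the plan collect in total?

Installment 1: opening $37,397.39; interest $1,308.90 → $38,706.29; payment $6,844.20; balance $31,862.09
Installment 2: opening $31,862.09; interest $1,308.90 → $33,170.99; payment $6,844.20; balance $26,326.79
Installment 3: opening $26,326.79; interest $1,308.90 → $27,635.69; payment $6,844.20; balance $20,791.49
Installment 4: opening $20,791.49; interest $1,308.90 → $22,100.39; payment $6,844.20; balance $15,256.19
Installment 5: opening $15,256.19; interest $1,308.90 → $16,565.09; payment $6,844.20; balance $9,720.89
Installment 6: opening $9,720.89; interest $1,308.90 → $11,029.79; payment $6,844.20; balance $4,185.59
Installment 7: opening $4,185.59; interest $1,308.90 → $5,494.49; payment $5,494.49; balance $0.00
Total paid: $46,559.69

$46,559.69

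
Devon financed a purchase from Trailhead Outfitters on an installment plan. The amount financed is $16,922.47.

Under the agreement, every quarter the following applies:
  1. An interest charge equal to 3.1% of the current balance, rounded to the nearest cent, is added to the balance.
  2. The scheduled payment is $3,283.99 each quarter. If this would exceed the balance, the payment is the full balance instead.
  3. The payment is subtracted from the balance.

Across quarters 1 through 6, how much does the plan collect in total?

# | Opening | Interest | Payment | End bal
1 | $16,922.47 | $524.60 | $3,283.99 | $14,163.08
2 | $14,163.08 | $439.06 | $3,283.99 | $11,318.15
3 | $11,318.15 | $350.86 | $3,283.99 | $8,385.02
4 | $8,385.02 | $259.94 | $3,283.99 | $5,360.97
5 | $5,360.97 | $166.19 | $3,283.99 | $2,243.17
6 | $2,243.17 | $69.54 | $2,312.71 | $0.00
Total paid: $18,732.66

$18,732.66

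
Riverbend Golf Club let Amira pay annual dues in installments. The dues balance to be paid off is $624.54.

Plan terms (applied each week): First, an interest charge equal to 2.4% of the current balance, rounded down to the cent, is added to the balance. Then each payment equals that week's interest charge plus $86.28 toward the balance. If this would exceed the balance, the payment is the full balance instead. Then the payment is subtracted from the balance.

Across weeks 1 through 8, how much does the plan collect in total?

Week 1: opening $624.54; interest $14.98 → $639.52; payment $101.26; balance $538.26
Week 2: opening $538.26; interest $12.91 → $551.17; payment $99.19; balance $451.98
Week 3: opening $451.98; interest $10.84 → $462.82; payment $97.12; balance $365.70
Week 4: opening $365.70; interest $8.77 → $374.47; payment $95.05; balance $279.42
Week 5: opening $279.42; interest $6.70 → $286.12; payment $92.98; balance $193.14
Week 6: opening $193.14; interest $4.63 → $197.77; payment $90.91; balance $106.86
Week 7: opening $106.86; interest $2.56 → $109.42; payment $88.84; balance $20.58
Week 8: opening $20.58; interest $0.49 → $21.07; payment $21.07; balance $0.00
Total paid: $686.42

$686.42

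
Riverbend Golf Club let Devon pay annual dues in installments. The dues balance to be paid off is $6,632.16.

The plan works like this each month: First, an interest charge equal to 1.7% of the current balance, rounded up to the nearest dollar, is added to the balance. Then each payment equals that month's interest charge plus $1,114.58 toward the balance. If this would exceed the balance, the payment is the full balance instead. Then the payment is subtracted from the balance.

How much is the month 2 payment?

Month 1: $6,632.16 +$113.00 interest = $6,745.16; pay $1,227.58 → $5,517.58
Month 2: $5,517.58 +$94.00 interest = $5,611.58; pay $1,208.58 → $4,403.00

$1,208.58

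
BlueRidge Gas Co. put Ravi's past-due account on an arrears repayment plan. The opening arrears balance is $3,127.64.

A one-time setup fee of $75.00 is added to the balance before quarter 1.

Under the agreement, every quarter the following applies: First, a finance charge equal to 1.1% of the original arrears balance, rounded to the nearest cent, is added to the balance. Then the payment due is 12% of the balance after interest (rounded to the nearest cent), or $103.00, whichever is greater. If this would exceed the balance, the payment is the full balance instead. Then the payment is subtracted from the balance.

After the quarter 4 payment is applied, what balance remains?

Quarter 1: $3,202.64 +$34.40 interest = $3,237.04; pay $388.44 → $2,848.60
Quarter 2: $2,848.60 +$34.40 interest = $2,883.00; pay $345.96 → $2,537.04
Quarter 3: $2,537.04 +$34.40 interest = $2,571.44; pay $308.57 → $2,262.87
Quarter 4: $2,262.87 +$34.40 interest = $2,297.27; pay $275.67 → $2,021.60

$2,021.60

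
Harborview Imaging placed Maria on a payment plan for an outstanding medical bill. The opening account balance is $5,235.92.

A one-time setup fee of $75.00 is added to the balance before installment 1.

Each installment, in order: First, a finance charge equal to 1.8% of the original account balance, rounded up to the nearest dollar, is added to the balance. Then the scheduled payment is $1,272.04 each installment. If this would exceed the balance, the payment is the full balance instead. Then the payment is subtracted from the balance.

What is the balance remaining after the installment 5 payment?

$0.00

# | Opening | Interest | Payment | End bal
1 | $5,310.92 | $95.00 | $1,272.04 | $4,133.88
2 | $4,133.88 | $95.00 | $1,272.04 | $2,956.84
3 | $2,956.84 | $95.00 | $1,272.04 | $1,779.80
4 | $1,779.80 | $95.00 | $1,272.04 | $602.76
5 | $602.76 | $95.00 | $697.76 | $0.00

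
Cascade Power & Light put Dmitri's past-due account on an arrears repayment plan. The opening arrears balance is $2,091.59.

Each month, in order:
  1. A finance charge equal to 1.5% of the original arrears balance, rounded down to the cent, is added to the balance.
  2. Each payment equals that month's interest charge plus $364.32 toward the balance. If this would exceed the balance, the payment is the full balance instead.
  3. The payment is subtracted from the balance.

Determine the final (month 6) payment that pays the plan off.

$301.36

# | Opening | Interest | Payment | End bal
1 | $2,091.59 | $31.37 | $395.69 | $1,727.27
2 | $1,727.27 | $31.37 | $395.69 | $1,362.95
3 | $1,362.95 | $31.37 | $395.69 | $998.63
4 | $998.63 | $31.37 | $395.69 | $634.31
5 | $634.31 | $31.37 | $395.69 | $269.99
6 | $269.99 | $31.37 | $301.36 | $0.00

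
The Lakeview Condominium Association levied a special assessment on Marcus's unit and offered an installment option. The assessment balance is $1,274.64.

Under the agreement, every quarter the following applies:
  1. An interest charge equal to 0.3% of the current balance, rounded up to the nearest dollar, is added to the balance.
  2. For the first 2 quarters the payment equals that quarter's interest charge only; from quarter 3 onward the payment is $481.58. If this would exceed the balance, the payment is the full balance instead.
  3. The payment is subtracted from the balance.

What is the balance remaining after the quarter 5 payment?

Quarter 1: opening $1,274.64; interest $4.00 → $1,278.64; payment $4.00; balance $1,274.64
Quarter 2: opening $1,274.64; interest $4.00 → $1,278.64; payment $4.00; balance $1,274.64
Quarter 3: opening $1,274.64; interest $4.00 → $1,278.64; payment $481.58; balance $797.06
Quarter 4: opening $797.06; interest $3.00 → $800.06; payment $481.58; balance $318.48
Quarter 5: opening $318.48; interest $1.00 → $319.48; payment $319.48; balance $0.00

$0.00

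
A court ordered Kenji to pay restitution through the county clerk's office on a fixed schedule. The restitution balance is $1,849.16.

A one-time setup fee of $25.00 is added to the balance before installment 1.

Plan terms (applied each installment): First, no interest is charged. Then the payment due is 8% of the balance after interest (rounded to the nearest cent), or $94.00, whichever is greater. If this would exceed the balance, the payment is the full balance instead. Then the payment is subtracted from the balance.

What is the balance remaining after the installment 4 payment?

$1,342.64

Installment 1: $1,874.16 − $149.93 → $1,724.23
Installment 2: $1,724.23 − $137.94 → $1,586.29
Installment 3: $1,586.29 − $126.90 → $1,459.39
Installment 4: $1,459.39 − $116.75 → $1,342.64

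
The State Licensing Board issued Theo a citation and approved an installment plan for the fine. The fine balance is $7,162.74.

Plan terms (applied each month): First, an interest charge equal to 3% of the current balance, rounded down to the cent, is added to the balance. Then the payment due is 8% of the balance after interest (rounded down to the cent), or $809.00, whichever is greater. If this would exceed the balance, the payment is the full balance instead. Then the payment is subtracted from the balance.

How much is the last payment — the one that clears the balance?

$362.34

Month 1: opening $7,162.74; interest $214.88 → $7,377.62; payment $809.00; balance $6,568.62
Month 2: opening $6,568.62; interest $197.05 → $6,765.67; payment $809.00; balance $5,956.67
Month 3: opening $5,956.67; interest $178.70 → $6,135.37; payment $809.00; balance $5,326.37
Month 4: opening $5,326.37; interest $159.79 → $5,486.16; payment $809.00; balance $4,677.16
Month 5: opening $4,677.16; interest $140.31 → $4,817.47; payment $809.00; balance $4,008.47
Month 6: opening $4,008.47; interest $120.25 → $4,128.72; payment $809.00; balance $3,319.72
Month 7: opening $3,319.72; interest $99.59 → $3,419.31; payment $809.00; balance $2,610.31
Month 8: opening $2,610.31; interest $78.30 → $2,688.61; payment $809.00; balance $1,879.61
Month 9: opening $1,879.61; interest $56.38 → $1,935.99; payment $809.00; balance $1,126.99
Month 10: opening $1,126.99; interest $33.80 → $1,160.79; payment $809.00; balance $351.79
Month 11: opening $351.79; interest $10.55 → $362.34; payment $362.34; balance $0.00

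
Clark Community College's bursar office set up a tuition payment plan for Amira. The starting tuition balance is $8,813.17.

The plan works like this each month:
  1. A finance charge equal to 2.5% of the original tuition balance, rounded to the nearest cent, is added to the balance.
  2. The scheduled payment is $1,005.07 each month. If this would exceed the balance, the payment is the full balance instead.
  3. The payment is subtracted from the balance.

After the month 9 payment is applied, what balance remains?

Month 1: opening $8,813.17; interest $220.33 → $9,033.50; payment $1,005.07; balance $8,028.43
Month 2: opening $8,028.43; interest $220.33 → $8,248.76; payment $1,005.07; balance $7,243.69
Month 3: opening $7,243.69; interest $220.33 → $7,464.02; payment $1,005.07; balance $6,458.95
Month 4: opening $6,458.95; interest $220.33 → $6,679.28; payment $1,005.07; balance $5,674.21
Month 5: opening $5,674.21; interest $220.33 → $5,894.54; payment $1,005.07; balance $4,889.47
Month 6: opening $4,889.47; interest $220.33 → $5,109.80; payment $1,005.07; balance $4,104.73
Month 7: opening $4,104.73; interest $220.33 → $4,325.06; payment $1,005.07; balance $3,319.99
Month 8: opening $3,319.99; interest $220.33 → $3,540.32; payment $1,005.07; balance $2,535.25
Month 9: opening $2,535.25; interest $220.33 → $2,755.58; payment $1,005.07; balance $1,750.51

$1,750.51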